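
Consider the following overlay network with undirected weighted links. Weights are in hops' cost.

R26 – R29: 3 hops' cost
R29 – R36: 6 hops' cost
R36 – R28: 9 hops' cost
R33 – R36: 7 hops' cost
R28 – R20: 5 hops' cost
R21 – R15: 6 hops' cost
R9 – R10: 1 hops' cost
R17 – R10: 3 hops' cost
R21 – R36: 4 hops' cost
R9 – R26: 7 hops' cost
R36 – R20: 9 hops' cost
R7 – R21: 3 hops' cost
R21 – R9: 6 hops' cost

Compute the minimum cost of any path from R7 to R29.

Shortest distances from R7:
R7: 0
R21: 3  (via R7)
R36: 7  (via R21)
R9: 9  (via R21)
R15: 9  (via R21)
R10: 10  (via R9)
R17: 13  (via R10)
R29: 13  (via R36)
Shortest route: R7–R21–R36–R29 = 13 hops' cost.

13 hops' cost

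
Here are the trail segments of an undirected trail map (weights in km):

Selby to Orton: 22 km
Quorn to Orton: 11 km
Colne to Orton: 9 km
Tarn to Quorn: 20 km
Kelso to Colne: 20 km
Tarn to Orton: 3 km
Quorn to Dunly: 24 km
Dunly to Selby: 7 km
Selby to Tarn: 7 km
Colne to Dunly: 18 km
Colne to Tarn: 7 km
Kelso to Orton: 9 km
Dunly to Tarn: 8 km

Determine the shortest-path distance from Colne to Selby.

Settle nodes by increasing distance from Colne:
Colne: 0
Tarn: 7  (via Colne)
Orton: 9  (via Colne)
Selby: 14  (via Tarn)
Shortest route: Colne → Tarn → Selby = 14 km.

14 km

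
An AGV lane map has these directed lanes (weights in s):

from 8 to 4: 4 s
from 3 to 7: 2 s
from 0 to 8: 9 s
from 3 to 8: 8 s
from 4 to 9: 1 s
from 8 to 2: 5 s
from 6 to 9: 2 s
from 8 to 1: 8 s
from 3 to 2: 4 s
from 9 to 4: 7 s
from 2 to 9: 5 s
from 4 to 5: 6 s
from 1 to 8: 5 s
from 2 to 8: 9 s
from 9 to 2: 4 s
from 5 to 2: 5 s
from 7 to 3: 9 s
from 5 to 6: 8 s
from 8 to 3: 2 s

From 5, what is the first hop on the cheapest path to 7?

Compare a few routes:
5 → 2 → 8 → 3 → 7: 5+9+2+2 = 18
5 → 6 → 9 → 2 → 8 → 3 → 7: 8+2+4+9+2+2 = 27
Cheapest is 5 → 2 → 8 → 3 → 7 at 18 s.
So from 5 the first move is to 2.

2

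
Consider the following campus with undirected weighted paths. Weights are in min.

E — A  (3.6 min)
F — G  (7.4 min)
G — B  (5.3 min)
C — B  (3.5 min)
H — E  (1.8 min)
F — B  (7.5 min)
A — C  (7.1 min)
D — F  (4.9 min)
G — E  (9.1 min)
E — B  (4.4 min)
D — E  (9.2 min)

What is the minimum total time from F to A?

Compare a few routes:
F → D → E → A: 4.9+9.2+3.6 = 17.7
F → B → E → A: 7.5+4.4+3.6 = 15.5
F → B → C → A: 7.5+3.5+7.1 = 18.1
The minimum is 15.5 min via F → B → E → A.

15.5 min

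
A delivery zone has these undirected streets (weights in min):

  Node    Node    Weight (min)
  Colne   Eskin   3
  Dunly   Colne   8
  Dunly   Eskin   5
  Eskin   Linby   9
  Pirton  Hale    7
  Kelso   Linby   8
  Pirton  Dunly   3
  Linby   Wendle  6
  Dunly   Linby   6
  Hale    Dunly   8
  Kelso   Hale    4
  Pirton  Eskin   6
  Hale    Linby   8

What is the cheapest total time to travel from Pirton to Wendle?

Candidate routes:
Pirton → Hale → Linby → Wendle: 7+8+6 = 21
Pirton → Dunly → Linby → Wendle: 3+6+6 = 15
Cheapest is Pirton → Dunly → Linby → Wendle at 15 min.

15 min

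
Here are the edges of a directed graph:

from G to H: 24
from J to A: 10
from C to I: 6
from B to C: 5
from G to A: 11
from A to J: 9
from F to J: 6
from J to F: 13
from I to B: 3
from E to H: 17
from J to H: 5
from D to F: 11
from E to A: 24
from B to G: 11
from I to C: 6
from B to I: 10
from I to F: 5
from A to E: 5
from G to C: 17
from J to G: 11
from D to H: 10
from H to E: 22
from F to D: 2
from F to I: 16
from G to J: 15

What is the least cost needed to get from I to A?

Enumerating some paths:
I - F - J - A: 5+6+10 = 21
I - B - G - J - A: 3+11+15+10 = 39
I - F - J - G - A: 5+6+11+11 = 33
I - B - G - A: 3+11+11 = 25
The minimum is 21 via I - F - J - A.

21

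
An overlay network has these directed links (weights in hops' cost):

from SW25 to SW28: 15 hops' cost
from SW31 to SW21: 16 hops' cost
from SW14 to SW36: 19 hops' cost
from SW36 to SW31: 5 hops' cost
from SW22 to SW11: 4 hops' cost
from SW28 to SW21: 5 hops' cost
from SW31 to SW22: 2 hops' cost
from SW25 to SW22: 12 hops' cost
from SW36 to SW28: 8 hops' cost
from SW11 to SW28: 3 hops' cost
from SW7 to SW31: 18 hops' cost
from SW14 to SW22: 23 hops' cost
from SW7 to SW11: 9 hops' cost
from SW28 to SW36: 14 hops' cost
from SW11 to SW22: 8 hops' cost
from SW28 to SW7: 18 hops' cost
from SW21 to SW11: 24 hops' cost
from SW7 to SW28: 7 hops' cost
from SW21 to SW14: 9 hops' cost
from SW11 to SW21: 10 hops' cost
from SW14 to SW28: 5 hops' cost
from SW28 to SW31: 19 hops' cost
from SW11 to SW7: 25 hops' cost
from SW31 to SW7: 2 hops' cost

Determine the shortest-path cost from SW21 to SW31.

Enumerating some paths:
SW21 - SW11 - SW28 - SW36 - SW31: 24+3+14+5 = 46
SW21 - SW11 - SW28 - SW31: 24+3+19 = 46
SW21 - SW14 - SW28 - SW31: 9+5+19 = 33
Cheapest is SW21 - SW14 - SW28 - SW31 at 33 hops' cost.

33 hops' cost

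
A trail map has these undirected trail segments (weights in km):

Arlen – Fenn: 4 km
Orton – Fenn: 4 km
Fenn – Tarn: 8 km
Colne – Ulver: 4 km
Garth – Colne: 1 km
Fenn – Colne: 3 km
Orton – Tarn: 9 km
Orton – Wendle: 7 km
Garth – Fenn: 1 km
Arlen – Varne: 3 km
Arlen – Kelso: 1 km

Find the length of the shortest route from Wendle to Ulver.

Settle nodes by increasing distance from Wendle:
Wendle: 0
Orton: 7  (via Wendle)
Fenn: 11  (via Orton)
Garth: 12  (via Fenn)
Colne: 13  (via Garth)
Arlen: 15  (via Fenn)
Kelso: 16  (via Arlen)
Tarn: 16  (via Orton)
Ulver: 17  (via Colne)
Shortest route: Wendle–Orton–Fenn–Garth–Colne–Ulver = 17 km.

17 km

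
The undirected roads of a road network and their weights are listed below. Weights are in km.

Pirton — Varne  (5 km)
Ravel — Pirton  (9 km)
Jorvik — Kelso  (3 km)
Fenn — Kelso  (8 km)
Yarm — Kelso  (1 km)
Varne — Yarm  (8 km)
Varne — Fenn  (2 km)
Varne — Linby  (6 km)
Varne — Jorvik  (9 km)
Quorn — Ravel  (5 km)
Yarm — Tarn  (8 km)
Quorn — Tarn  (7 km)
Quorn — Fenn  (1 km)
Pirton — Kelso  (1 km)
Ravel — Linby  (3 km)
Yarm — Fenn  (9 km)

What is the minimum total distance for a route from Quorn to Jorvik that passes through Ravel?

Shortest Quorn→Ravel: Quorn–Ravel = 5
Shortest Ravel→Jorvik: Ravel–Pirton–Kelso–Jorvik = 13
Total via Ravel: 5 + 13 = 18 km.

18 km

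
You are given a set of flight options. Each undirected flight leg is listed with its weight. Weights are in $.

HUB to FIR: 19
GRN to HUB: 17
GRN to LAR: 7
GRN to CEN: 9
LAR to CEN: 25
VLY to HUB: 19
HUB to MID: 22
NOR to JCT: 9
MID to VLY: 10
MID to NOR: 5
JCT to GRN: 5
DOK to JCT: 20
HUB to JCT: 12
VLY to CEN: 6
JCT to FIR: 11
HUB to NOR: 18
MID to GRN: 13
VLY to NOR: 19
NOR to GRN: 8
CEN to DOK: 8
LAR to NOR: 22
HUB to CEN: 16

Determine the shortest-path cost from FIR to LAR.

$23

Enumerating some paths:
FIR - HUB - GRN - LAR: 19+17+7 = 43
FIR - JCT - NOR - LAR: 11+9+22 = 42
FIR - JCT - NOR - GRN - LAR: 11+9+8+7 = 35
FIR - JCT - GRN - LAR: 11+5+7 = 23
Cheapest is FIR - JCT - GRN - LAR at $23.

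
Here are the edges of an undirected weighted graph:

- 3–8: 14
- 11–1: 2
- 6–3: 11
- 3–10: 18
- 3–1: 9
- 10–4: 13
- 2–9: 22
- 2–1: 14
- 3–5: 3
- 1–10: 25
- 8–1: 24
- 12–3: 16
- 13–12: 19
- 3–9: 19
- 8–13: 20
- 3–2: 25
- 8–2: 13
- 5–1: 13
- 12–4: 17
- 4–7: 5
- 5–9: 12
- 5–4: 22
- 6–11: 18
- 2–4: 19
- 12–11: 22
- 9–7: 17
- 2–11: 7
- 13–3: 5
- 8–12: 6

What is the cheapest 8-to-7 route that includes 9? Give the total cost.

46

Best 8 to 9: 8–3–5–9 costing 29
Best 9 to 7: 9–7 costing 17
Total via 9: 29 + 17 = 46.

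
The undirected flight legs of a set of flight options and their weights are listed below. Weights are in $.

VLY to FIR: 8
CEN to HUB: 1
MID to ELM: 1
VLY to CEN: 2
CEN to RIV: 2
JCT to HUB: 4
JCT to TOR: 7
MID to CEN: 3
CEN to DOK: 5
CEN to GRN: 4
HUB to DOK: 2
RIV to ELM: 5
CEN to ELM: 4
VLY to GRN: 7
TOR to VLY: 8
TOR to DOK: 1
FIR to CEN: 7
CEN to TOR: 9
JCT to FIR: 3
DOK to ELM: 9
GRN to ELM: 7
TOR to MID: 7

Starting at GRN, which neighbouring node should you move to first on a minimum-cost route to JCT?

CEN

Compare a few routes:
GRN–CEN–FIR–JCT: 4+7+3 = 14
GRN–CEN–HUB–JCT: 4+1+4 = 9
GRN–CEN–DOK–HUB–JCT: 4+5+2+4 = 15
GRN–VLY–CEN–HUB–JCT: 7+2+1+4 = 14
The minimum is $9 via GRN–CEN–HUB–JCT.
So from GRN the first move is to CEN.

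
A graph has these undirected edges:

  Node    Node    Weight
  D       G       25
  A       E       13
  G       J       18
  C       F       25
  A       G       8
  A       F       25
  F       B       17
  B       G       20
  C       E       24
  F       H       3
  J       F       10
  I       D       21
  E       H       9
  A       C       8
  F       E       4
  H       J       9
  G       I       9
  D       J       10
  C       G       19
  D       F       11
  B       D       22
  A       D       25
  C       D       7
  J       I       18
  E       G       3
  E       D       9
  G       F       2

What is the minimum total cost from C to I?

Compare a few routes:
C - A - G - I: 8+8+9 = 25
C - D - E - G - I: 7+9+3+9 = 28
The minimum is 25 via C - A - G - I.

25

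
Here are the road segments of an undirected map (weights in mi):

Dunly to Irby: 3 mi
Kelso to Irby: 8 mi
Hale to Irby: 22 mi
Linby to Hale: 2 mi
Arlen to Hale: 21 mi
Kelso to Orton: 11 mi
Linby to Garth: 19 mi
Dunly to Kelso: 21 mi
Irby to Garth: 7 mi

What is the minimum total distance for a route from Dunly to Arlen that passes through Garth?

52 mi

Shortest Dunly→Garth: Dunly → Irby → Garth = 10
Best Garth to Arlen: Garth → Linby → Hale → Arlen costing 42
Total via Garth: 10 + 42 = 52 mi.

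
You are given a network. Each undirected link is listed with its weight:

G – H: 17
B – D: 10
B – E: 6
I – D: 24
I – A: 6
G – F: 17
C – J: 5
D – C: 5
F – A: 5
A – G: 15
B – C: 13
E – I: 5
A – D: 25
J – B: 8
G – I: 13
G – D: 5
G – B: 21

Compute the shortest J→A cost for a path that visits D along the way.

30

Best J to D: J–C–D costing 10
Shortest D→A: D–G–A = 20
Total via D: 10 + 20 = 30.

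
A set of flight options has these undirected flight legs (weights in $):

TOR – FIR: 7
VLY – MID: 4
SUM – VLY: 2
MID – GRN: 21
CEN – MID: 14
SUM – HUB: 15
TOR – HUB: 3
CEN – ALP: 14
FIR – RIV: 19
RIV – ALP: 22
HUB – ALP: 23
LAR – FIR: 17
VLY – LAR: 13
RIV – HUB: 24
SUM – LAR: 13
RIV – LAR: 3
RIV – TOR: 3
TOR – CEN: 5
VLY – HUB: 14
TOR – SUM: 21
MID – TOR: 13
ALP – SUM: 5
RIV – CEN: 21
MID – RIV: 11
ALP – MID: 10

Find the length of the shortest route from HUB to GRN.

Running Dijkstra from HUB:
HUB: 0
TOR: 3  (via HUB)
RIV: 6  (via TOR)
CEN: 8  (via TOR)
LAR: 9  (via RIV)
FIR: 10  (via TOR)
VLY: 14  (via HUB)
SUM: 15  (via HUB)
MID: 16  (via TOR)
ALP: 20  (via SUM)
GRN: 37  (via MID)
Shortest route: HUB → TOR → MID → GRN = $37.

$37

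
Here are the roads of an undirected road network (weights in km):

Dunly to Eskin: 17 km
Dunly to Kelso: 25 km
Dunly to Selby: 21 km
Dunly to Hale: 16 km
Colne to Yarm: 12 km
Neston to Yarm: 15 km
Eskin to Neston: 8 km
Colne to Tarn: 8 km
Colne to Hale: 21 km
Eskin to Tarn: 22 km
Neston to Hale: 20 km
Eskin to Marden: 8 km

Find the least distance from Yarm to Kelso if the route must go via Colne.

74 km

Best Yarm to Colne: Yarm → Colne costing 12
Shortest Colne→Kelso: Colne → Hale → Dunly → Kelso = 62
Total via Colne: 12 + 62 = 74 km.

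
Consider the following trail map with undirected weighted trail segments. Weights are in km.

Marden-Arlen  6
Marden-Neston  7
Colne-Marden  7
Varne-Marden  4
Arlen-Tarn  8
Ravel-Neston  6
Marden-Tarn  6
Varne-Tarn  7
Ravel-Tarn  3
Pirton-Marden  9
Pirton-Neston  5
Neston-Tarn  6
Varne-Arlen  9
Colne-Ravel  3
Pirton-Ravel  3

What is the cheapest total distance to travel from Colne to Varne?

Shortest distances from Colne:
Colne: 0
Ravel: 3  (via Colne)
Pirton: 6  (via Ravel)
Tarn: 6  (via Ravel)
Marden: 7  (via Colne)
Neston: 9  (via Ravel)
Varne: 11  (via Marden)
Shortest route: Colne → Marden → Varne = 11 km.

11 km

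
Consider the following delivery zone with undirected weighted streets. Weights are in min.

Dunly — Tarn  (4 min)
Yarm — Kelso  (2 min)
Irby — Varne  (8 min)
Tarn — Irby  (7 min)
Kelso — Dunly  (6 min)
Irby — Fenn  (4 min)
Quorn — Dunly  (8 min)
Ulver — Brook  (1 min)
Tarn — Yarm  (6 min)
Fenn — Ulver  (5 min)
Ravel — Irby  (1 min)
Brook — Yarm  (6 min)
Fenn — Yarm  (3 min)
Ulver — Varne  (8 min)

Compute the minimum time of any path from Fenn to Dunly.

Settle nodes by increasing distance from Fenn:
Fenn: 0
Yarm: 3  (via Fenn)
Irby: 4  (via Fenn)
Kelso: 5  (via Yarm)
Ravel: 5  (via Irby)
Ulver: 5  (via Fenn)
Brook: 6  (via Ulver)
Tarn: 9  (via Yarm)
Dunly: 11  (via Kelso)
Shortest route: Fenn → Yarm → Kelso → Dunly = 11 min.

11 min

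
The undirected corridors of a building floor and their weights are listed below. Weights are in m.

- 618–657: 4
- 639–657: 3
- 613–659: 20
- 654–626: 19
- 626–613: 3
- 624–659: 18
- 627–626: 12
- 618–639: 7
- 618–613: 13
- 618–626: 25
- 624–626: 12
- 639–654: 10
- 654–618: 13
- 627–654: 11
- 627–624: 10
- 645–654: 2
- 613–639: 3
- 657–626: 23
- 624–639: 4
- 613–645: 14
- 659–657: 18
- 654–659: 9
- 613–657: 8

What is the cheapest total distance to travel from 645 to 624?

Running Dijkstra from 645:
645: 0
654: 2  (via 645)
659: 11  (via 654)
639: 12  (via 654)
627: 13  (via 654)
613: 14  (via 645)
618: 15  (via 654)
657: 15  (via 639)
624: 16  (via 639)
Shortest route: 645–654–639–624 = 16 m.

16 m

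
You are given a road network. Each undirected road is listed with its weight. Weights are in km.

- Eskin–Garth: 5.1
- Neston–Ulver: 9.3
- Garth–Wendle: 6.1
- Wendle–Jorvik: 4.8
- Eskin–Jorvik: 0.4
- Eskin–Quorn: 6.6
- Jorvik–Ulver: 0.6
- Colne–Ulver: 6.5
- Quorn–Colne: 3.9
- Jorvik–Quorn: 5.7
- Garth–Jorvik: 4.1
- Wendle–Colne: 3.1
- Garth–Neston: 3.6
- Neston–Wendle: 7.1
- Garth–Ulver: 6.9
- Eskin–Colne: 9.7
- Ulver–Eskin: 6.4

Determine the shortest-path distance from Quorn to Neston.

Candidate routes:
Quorn - Jorvik - Garth - Neston: 5.7+4.1+3.6 = 13.4
Quorn - Jorvik - Eskin - Garth - Neston: 5.7+0.4+5.1+3.6 = 14.8
Quorn - Colne - Wendle - Neston: 3.9+3.1+7.1 = 14.1
Quorn - Eskin - Jorvik - Garth - Neston: 6.6+0.4+4.1+3.6 = 14.7
The minimum is 13.4 km via Quorn - Jorvik - Garth - Neston.

13.4 km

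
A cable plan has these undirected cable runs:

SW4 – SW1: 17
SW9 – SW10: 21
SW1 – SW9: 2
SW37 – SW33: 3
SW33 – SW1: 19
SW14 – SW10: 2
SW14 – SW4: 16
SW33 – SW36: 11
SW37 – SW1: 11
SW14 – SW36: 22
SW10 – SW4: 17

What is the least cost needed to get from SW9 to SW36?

27

Candidate routes:
SW9 → SW1 → SW37 → SW33 → SW36: 2+11+3+11 = 27
SW9 → SW1 → SW33 → SW36: 2+19+11 = 32
Cheapest is SW9 → SW1 → SW37 → SW33 → SW36 at 27.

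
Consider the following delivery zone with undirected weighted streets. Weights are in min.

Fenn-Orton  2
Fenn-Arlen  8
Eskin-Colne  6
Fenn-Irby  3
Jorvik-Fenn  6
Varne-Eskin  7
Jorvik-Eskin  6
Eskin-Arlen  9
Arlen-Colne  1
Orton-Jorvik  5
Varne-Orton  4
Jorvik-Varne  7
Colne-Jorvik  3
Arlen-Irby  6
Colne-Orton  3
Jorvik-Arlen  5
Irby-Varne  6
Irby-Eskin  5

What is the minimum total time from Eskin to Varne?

7 min

Compare a few routes:
Eskin → Irby → Varne: 5+6 = 11
Eskin → Varne: 7 = 7
The minimum is 7 min via Eskin → Varne.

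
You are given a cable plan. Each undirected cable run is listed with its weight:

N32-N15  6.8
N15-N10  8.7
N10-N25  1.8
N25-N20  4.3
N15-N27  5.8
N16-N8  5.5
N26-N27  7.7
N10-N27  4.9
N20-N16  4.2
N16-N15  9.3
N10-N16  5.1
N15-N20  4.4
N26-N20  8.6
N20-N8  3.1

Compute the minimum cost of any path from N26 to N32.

19.8

Enumerating some paths:
N26 → N27 → N15 → N32: 7.7+5.8+6.8 = 20.3
N26 → N20 → N15 → N32: 8.6+4.4+6.8 = 19.8
Cheapest is N26 → N20 → N15 → N32 at 19.8.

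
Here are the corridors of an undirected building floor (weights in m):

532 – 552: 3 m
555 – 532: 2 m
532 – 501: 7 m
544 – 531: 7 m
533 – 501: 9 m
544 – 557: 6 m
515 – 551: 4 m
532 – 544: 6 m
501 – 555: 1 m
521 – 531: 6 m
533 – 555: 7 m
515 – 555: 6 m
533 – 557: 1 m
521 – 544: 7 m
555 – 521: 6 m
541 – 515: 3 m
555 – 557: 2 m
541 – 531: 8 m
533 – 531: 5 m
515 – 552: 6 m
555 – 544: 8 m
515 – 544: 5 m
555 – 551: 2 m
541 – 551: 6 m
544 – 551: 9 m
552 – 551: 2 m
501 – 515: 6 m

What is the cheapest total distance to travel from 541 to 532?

Settle nodes by increasing distance from 541:
541: 0
515: 3  (via 541)
551: 6  (via 541)
555: 8  (via 551)
552: 8  (via 551)
531: 8  (via 541)
544: 8  (via 515)
501: 9  (via 515)
557: 10  (via 555)
532: 10  (via 555)
Shortest route: 541–551–555–532 = 10 m.

10 m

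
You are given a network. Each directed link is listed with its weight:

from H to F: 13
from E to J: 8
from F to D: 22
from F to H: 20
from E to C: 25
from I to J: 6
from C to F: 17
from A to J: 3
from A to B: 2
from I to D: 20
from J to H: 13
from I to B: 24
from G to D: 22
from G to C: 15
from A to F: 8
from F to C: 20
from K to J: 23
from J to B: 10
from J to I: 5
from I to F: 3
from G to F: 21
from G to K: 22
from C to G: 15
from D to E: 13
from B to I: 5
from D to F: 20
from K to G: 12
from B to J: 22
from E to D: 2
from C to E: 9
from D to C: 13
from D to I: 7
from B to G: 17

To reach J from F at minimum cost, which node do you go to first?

Candidate routes:
F - D - I - J: 22+7+6 = 35
F - C - E - J: 20+9+8 = 37
Cheapest is F - D - I - J at 35.
So from F the first move is to D.

D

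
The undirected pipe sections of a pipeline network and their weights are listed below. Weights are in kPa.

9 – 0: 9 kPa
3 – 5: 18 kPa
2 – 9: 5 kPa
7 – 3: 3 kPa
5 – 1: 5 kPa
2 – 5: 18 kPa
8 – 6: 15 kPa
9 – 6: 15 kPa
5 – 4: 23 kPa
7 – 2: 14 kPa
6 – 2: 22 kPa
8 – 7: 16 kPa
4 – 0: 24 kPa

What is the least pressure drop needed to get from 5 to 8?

37 kPa

Compare a few routes:
5 → 2 → 7 → 8: 18+14+16 = 48
5 → 3 → 7 → 8: 18+3+16 = 37
The minimum is 37 kPa via 5 → 3 → 7 → 8.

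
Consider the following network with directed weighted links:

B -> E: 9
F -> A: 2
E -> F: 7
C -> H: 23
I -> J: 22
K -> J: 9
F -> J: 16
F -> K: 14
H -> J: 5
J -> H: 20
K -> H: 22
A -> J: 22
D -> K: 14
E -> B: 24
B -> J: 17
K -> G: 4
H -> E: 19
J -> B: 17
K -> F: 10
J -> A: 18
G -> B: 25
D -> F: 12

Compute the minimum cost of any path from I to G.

Compare a few routes:
I - J - H - E - F - K - G: 22+20+19+7+14+4 = 86
I - J - B - E - F - K - G: 22+17+9+7+14+4 = 73
The minimum is 73 via I - J - B - E - F - K - G.

73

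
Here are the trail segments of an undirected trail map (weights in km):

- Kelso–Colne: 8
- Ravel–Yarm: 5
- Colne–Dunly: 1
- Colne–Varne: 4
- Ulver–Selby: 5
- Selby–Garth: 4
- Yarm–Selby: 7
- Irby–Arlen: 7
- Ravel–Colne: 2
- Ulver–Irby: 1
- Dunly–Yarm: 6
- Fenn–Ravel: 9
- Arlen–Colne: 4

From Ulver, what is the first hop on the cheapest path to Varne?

Irby

Candidate routes:
Ulver - Selby - Yarm - Dunly - Colne - Varne: 5+7+6+1+4 = 23
Ulver - Irby - Arlen - Colne - Varne: 1+7+4+4 = 16
Cheapest is Ulver - Irby - Arlen - Colne - Varne at 16 km.
So from Ulver the first move is to Irby.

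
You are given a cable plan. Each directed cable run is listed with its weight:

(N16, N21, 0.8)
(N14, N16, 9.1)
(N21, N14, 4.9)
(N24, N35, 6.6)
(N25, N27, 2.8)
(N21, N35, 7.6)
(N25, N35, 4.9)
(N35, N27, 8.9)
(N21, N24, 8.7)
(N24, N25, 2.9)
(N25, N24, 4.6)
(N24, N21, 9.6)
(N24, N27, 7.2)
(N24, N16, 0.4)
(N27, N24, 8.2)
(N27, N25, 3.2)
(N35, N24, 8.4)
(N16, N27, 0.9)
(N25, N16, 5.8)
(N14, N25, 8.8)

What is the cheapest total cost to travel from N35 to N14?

14.5

Settle nodes by increasing distance from N35:
N35: 0
N24: 8.4  (via N35)
N16: 8.8  (via N24)
N27: 8.9  (via N35)
N21: 9.6  (via N16)
N25: 11.3  (via N24)
N14: 14.5  (via N21)
Shortest route: N35 → N24 → N16 → N21 → N14 = 14.5.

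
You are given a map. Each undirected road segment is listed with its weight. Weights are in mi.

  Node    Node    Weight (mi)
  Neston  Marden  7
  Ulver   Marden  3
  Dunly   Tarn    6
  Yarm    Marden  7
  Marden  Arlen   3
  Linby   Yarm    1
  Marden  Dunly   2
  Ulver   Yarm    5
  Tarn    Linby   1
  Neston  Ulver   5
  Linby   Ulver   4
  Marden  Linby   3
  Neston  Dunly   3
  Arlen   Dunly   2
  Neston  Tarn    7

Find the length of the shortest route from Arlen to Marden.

3 mi

Candidate routes:
Arlen–Marden: 3 = 3
Arlen–Dunly–Marden: 2+2 = 4
The minimum is 3 mi via Arlen–Marden.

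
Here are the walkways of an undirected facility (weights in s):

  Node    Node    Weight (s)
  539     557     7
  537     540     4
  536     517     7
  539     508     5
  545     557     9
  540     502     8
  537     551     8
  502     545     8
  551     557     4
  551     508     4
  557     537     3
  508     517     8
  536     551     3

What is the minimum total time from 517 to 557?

Compare a few routes:
517 → 508 → 551 → 557: 8+4+4 = 16
517 → 508 → 539 → 557: 8+5+7 = 20
517 → 536 → 551 → 557: 7+3+4 = 14
Cheapest is 517 → 536 → 551 → 557 at 14 s.

14 s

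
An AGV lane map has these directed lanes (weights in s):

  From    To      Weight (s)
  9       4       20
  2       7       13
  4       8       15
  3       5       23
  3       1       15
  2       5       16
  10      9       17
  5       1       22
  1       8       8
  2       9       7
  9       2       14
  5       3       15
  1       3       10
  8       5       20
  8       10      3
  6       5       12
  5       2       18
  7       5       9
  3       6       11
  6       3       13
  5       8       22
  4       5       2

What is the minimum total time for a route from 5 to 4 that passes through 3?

Shortest 5→3: 5–3 = 15
Best 3 to 4: 3–1–8–10–9–4 costing 63
Total via 3: 15 + 63 = 78 s.

78 s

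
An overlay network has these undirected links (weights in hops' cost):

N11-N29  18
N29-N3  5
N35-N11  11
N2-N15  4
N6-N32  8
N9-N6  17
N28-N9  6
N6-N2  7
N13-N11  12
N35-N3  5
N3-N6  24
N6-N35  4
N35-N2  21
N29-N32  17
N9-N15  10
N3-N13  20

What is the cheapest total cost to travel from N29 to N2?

Running Dijkstra from N29:
N29: 0
N3: 5  (via N29)
N35: 10  (via N3)
N6: 14  (via N35)
N32: 17  (via N29)
N11: 18  (via N29)
N2: 21  (via N6)
Shortest route: N29 → N3 → N35 → N6 → N2 = 21 hops' cost.

21 hops' cost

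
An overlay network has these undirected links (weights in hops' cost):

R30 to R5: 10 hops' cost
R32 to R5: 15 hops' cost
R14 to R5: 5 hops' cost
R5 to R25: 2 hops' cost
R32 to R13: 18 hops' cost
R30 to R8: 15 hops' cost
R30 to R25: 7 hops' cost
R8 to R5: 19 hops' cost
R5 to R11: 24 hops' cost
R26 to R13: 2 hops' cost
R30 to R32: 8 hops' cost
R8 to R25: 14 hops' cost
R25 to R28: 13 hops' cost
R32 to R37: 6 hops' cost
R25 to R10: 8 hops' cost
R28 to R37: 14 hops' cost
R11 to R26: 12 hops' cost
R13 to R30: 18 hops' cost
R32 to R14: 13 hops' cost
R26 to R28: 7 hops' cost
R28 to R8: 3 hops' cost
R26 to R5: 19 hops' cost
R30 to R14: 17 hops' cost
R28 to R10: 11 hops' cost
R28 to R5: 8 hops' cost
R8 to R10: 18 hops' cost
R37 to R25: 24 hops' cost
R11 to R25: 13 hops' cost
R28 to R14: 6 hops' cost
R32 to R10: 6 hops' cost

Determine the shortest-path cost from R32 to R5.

Candidate routes:
R32 → R5: 15 = 15
R32 → R10 → R25 → R5: 6+8+2 = 16
The minimum is 15 hops' cost via R32 → R5.

15 hops' cost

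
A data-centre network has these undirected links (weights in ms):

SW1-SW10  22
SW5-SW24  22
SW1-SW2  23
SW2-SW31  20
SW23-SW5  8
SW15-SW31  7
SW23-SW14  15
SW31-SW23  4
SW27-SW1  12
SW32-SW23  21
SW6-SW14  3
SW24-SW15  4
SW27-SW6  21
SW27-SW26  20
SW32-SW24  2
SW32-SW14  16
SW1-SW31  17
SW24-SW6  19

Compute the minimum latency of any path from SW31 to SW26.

Settle nodes by increasing distance from SW31:
SW31: 0
SW23: 4  (via SW31)
SW15: 7  (via SW31)
SW24: 11  (via SW15)
SW5: 12  (via SW23)
SW32: 13  (via SW24)
SW1: 17  (via SW31)
SW14: 19  (via SW23)
SW2: 20  (via SW31)
SW6: 22  (via SW14)
SW27: 29  (via SW1)
SW10: 39  (via SW1)
SW26: 49  (via SW27)
Shortest route: SW31–SW1–SW27–SW26 = 49 ms.

49 ms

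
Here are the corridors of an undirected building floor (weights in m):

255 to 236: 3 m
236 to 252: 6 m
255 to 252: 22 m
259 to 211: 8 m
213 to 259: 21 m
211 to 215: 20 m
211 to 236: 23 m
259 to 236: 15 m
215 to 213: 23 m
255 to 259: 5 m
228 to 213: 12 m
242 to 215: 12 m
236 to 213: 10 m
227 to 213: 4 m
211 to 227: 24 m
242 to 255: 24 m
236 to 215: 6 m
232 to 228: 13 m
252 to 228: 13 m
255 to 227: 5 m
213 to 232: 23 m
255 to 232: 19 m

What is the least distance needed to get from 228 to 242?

Running Dijkstra from 228:
228: 0
213: 12  (via 228)
252: 13  (via 228)
232: 13  (via 228)
227: 16  (via 213)
236: 19  (via 252)
255: 21  (via 227)
215: 25  (via 236)
259: 26  (via 255)
211: 34  (via 259)
242: 37  (via 215)
Shortest route: 228–252–236–215–242 = 37 m.

37 m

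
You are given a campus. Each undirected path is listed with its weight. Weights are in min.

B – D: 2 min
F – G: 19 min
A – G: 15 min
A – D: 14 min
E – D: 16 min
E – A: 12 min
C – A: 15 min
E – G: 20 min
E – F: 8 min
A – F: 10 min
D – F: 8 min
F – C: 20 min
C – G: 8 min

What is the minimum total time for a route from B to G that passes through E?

Best B to E: B–D–E costing 18
Shortest E→G: E–G = 20
Total via E: 18 + 20 = 38 min.

38 min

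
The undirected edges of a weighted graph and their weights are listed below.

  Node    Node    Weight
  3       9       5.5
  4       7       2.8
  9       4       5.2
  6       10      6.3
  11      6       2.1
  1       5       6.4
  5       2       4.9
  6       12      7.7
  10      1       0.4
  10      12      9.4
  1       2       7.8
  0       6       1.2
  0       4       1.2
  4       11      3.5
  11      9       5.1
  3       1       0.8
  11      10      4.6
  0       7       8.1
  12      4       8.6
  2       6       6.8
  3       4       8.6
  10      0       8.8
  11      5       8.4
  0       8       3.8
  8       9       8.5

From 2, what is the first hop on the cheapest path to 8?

6

Compare a few routes:
2 - 6 - 0 - 8: 6.8+1.2+3.8 = 11.8
2 - 1 - 10 - 11 - 6 - 0 - 8: 7.8+0.4+4.6+2.1+1.2+3.8 = 19.9
2 - 1 - 10 - 6 - 0 - 8: 7.8+0.4+6.3+1.2+3.8 = 19.5
2 - 6 - 11 - 4 - 0 - 8: 6.8+2.1+3.5+1.2+3.8 = 17.4
Cheapest is 2 - 6 - 0 - 8 at 11.8.
So from 2 the first move is to 6.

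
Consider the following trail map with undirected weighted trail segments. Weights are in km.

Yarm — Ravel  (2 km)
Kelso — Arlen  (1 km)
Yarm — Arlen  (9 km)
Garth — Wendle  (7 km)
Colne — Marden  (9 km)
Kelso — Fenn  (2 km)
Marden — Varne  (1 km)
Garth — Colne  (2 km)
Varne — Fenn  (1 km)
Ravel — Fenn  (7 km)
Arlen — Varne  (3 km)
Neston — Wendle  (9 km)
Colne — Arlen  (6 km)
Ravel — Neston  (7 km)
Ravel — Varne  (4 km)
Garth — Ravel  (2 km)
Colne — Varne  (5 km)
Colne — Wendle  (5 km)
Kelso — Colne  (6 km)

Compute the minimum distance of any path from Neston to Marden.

Settle nodes by increasing distance from Neston:
Neston: 0
Ravel: 7  (via Neston)
Yarm: 9  (via Ravel)
Garth: 9  (via Ravel)
Wendle: 9  (via Neston)
Colne: 11  (via Garth)
Varne: 11  (via Ravel)
Marden: 12  (via Varne)
Shortest route: Neston–Ravel–Varne–Marden = 12 km.

12 km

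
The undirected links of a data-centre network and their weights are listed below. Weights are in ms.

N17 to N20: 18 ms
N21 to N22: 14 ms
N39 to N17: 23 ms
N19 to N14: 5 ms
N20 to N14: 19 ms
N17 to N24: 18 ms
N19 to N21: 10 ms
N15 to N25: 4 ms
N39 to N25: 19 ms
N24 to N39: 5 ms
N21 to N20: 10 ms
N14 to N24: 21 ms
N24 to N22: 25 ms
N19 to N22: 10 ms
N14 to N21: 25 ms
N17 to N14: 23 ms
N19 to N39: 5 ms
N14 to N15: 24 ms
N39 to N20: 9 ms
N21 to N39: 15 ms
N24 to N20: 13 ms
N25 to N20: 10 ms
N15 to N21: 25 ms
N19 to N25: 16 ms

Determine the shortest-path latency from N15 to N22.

30 ms

Compare a few routes:
N15–N25–N20–N39–N19–N22: 4+10+9+5+10 = 38
N15–N25–N20–N21–N22: 4+10+10+14 = 38
N15–N25–N39–N19–N22: 4+19+5+10 = 38
N15–N25–N19–N22: 4+16+10 = 30
Cheapest is N15–N25–N19–N22 at 30 ms.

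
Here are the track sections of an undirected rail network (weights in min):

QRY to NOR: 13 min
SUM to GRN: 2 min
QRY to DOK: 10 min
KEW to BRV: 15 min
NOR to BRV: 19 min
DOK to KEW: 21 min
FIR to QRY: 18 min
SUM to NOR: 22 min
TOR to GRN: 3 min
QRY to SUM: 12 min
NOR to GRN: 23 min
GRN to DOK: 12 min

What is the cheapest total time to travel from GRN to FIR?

32 min

Running Dijkstra from GRN:
GRN: 0
SUM: 2  (via GRN)
TOR: 3  (via GRN)
DOK: 12  (via GRN)
QRY: 14  (via SUM)
NOR: 23  (via GRN)
FIR: 32  (via QRY)
Shortest route: GRN → SUM → QRY → FIR = 32 min.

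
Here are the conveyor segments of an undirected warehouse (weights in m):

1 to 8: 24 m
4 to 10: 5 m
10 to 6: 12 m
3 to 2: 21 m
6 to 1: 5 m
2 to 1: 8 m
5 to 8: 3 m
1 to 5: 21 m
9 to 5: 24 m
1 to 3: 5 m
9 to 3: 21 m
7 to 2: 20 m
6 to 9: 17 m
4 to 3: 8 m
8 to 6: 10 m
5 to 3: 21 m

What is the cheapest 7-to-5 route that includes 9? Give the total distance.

74 m

Shortest 7→9: 7–2–1–6–9 = 50
Shortest 9→5: 9–5 = 24
Total via 9: 50 + 24 = 74 m.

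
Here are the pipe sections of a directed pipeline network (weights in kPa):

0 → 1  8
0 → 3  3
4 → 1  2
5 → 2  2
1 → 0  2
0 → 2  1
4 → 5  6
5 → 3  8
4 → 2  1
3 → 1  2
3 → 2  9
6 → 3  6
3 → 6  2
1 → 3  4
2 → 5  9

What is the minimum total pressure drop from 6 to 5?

Enumerating some paths:
6 → 3 → 1 → 0 → 2 → 5: 6+2+2+1+9 = 20
6 → 3 → 2 → 5: 6+9+9 = 24
The minimum is 20 kPa via 6 → 3 → 1 → 0 → 2 → 5.

20 kPa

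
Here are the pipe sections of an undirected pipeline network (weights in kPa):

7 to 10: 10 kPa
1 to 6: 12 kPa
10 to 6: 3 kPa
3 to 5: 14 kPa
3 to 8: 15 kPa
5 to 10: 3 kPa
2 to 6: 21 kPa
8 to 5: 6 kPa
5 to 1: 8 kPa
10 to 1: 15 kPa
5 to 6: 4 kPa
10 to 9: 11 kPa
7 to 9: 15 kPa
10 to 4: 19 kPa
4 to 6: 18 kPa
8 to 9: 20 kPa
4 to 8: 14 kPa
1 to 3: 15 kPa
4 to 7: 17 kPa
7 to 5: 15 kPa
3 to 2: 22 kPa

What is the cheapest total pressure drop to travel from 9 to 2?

Enumerating some paths:
9 - 10 - 5 - 6 - 2: 11+3+4+21 = 39
9 - 10 - 6 - 2: 11+3+21 = 35
Cheapest is 9 - 10 - 6 - 2 at 35 kPa.

35 kPa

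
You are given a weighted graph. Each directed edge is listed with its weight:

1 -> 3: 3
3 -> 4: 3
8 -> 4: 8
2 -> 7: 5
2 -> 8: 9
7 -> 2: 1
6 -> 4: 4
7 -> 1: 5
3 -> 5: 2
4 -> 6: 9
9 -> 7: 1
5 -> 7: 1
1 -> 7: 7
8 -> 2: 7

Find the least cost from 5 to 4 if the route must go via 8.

Shortest 5→8: 5–7–2–8 = 11
Shortest 8→4: 8–4 = 8
Total via 8: 11 + 8 = 19.

19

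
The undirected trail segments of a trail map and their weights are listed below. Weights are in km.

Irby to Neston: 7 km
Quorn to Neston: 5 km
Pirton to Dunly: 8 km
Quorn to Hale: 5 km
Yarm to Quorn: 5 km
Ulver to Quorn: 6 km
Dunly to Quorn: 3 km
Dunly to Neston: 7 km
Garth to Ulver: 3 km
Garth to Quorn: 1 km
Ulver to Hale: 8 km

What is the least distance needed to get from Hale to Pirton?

Running Dijkstra from Hale:
Hale: 0
Quorn: 5  (via Hale)
Garth: 6  (via Quorn)
Ulver: 8  (via Hale)
Dunly: 8  (via Quorn)
Yarm: 10  (via Quorn)
Neston: 10  (via Quorn)
Pirton: 16  (via Dunly)
Shortest route: Hale → Quorn → Dunly → Pirton = 16 km.

16 km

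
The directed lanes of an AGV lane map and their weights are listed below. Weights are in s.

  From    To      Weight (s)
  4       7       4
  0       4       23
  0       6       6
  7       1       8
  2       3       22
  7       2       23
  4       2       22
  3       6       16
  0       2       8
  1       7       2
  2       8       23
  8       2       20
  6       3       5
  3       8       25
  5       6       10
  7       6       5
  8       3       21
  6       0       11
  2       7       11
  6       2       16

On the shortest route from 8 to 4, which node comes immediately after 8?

Candidate routes:
8 - 2 - 7 - 6 - 0 - 4: 20+11+5+11+23 = 70
8 - 2 - 3 - 6 - 0 - 4: 20+22+16+11+23 = 92
8 - 3 - 6 - 0 - 4: 21+16+11+23 = 71
The minimum is 70 s via 8 - 2 - 7 - 6 - 0 - 4.
So from 8 the first move is to 2.

2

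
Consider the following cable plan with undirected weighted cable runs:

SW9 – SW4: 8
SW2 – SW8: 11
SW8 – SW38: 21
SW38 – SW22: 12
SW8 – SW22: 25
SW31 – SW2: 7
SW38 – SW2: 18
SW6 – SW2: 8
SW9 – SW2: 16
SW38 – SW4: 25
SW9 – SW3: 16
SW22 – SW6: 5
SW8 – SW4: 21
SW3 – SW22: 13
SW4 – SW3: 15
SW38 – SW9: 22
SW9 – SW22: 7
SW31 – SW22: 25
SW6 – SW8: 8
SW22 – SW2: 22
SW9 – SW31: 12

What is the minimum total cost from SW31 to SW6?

15

Enumerating some paths:
SW31–SW2–SW8–SW6: 7+11+8 = 26
SW31–SW9–SW22–SW6: 12+7+5 = 24
SW31–SW2–SW6: 7+8 = 15
The minimum is 15 via SW31–SW2–SW6.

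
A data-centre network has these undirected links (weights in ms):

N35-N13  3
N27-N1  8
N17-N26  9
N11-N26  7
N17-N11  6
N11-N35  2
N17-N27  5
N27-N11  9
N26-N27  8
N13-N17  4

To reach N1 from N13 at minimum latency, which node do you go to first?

N17

Candidate routes:
N13 - N35 - N11 - N27 - N1: 3+2+9+8 = 22
N13 - N17 - N27 - N1: 4+5+8 = 17
The minimum is 17 ms via N13 - N17 - N27 - N1.
So from N13 the first move is to N17.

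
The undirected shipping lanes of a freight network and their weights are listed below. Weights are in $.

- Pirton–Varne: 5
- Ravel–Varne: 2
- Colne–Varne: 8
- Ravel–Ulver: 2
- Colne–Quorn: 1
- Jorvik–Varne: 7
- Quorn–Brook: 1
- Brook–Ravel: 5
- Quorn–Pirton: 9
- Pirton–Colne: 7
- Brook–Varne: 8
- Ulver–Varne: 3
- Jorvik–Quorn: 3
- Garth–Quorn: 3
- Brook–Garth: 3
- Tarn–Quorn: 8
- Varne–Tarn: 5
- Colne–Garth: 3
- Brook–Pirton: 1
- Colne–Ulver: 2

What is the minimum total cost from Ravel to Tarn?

$7

Compare a few routes:
Ravel–Ulver–Colne–Quorn–Tarn: 2+2+1+8 = 13
Ravel–Varne–Tarn: 2+5 = 7
Ravel–Ulver–Varne–Tarn: 2+3+5 = 10
The minimum is $7 via Ravel–Varne–Tarn.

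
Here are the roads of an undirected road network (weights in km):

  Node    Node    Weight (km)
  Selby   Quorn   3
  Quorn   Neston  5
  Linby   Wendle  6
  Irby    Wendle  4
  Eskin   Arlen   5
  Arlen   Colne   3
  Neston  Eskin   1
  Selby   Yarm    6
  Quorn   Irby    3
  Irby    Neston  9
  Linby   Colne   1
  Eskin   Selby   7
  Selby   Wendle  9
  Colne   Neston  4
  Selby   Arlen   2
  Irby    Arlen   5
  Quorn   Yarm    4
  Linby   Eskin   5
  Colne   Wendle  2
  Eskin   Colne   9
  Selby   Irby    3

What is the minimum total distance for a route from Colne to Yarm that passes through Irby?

13 km

Shortest Colne→Irby: Colne → Wendle → Irby = 6
Shortest Irby→Yarm: Irby → Quorn → Yarm = 7
Total via Irby: 6 + 7 = 13 km.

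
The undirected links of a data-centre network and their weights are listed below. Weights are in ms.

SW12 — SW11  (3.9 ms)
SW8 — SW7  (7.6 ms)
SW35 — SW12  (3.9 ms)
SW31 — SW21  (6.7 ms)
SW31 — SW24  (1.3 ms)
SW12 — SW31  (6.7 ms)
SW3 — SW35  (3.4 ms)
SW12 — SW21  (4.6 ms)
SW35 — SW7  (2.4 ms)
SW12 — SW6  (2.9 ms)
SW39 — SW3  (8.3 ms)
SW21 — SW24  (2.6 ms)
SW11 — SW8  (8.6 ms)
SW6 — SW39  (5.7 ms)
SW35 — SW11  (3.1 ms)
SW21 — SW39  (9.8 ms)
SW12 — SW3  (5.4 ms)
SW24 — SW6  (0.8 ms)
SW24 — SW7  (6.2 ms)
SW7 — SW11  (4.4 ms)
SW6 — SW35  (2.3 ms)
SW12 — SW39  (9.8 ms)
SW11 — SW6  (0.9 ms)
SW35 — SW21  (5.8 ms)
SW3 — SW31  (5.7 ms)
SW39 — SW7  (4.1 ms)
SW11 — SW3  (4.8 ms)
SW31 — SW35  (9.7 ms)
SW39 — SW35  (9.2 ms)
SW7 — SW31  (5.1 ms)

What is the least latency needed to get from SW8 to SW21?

12.9 ms

Shortest distances from SW8:
SW8: 0
SW7: 7.6  (via SW8)
SW11: 8.6  (via SW8)
SW6: 9.5  (via SW11)
SW35: 10  (via SW7)
SW24: 10.3  (via SW6)
SW31: 11.6  (via SW24)
SW39: 11.7  (via SW7)
SW12: 12.4  (via SW6)
SW21: 12.9  (via SW24)
Shortest route: SW8–SW11–SW6–SW24–SW21 = 12.9 ms.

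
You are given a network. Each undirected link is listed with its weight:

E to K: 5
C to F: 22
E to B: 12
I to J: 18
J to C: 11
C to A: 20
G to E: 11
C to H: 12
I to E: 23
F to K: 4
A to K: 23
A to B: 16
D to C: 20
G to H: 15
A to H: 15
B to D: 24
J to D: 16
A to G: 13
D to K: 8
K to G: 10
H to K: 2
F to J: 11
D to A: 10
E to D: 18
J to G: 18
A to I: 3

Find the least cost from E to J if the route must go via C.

30

Shortest E→C: E → K → H → C = 19
Shortest C→J: C → J = 11
Total via C: 19 + 11 = 30.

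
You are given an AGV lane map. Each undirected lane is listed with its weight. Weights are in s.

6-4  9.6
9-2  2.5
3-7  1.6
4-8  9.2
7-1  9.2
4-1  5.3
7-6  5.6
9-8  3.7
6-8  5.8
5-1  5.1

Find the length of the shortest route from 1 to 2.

20.7 s

Running Dijkstra from 1:
1: 0
5: 5.1  (via 1)
4: 5.3  (via 1)
7: 9.2  (via 1)
3: 10.8  (via 7)
8: 14.5  (via 4)
6: 14.8  (via 7)
9: 18.2  (via 8)
2: 20.7  (via 9)
Shortest route: 1–4–8–9–2 = 20.7 s.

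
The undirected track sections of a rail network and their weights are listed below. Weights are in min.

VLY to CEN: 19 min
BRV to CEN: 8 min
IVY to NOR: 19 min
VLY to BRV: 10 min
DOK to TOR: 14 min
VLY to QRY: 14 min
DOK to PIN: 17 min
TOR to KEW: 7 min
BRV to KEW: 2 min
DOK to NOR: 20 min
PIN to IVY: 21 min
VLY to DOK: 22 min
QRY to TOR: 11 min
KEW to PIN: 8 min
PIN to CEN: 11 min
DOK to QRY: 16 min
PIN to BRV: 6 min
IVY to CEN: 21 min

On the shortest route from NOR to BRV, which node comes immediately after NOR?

Candidate routes:
NOR–IVY–PIN–BRV: 19+21+6 = 46
NOR–DOK–PIN–BRV: 20+17+6 = 43
Cheapest is NOR–DOK–PIN–BRV at 43 min.
So from NOR the first move is to DOK.

DOK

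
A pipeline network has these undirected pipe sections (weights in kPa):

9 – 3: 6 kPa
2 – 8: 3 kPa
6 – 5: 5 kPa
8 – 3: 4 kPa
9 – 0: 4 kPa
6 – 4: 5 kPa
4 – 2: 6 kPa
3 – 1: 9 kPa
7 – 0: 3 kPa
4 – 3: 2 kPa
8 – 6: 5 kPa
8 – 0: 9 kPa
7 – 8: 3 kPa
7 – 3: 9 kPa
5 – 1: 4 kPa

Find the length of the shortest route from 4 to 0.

12 kPa

Shortest distances from 4:
4: 0
3: 2  (via 4)
6: 5  (via 4)
2: 6  (via 4)
8: 6  (via 3)
9: 8  (via 3)
7: 9  (via 8)
5: 10  (via 6)
1: 11  (via 3)
0: 12  (via 9)
Shortest route: 4 → 3 → 9 → 0 = 12 kPa.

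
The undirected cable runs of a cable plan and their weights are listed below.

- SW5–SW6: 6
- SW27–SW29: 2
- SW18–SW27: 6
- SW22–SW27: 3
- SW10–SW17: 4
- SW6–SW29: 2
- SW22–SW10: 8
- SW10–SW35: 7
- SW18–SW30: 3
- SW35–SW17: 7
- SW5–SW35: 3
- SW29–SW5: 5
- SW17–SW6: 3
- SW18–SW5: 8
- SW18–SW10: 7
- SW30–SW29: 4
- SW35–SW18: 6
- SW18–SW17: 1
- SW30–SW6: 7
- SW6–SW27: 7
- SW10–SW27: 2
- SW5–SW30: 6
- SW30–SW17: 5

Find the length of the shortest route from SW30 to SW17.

4

Candidate routes:
SW30 - SW18 - SW17: 3+1 = 4
SW30 - SW17: 5 = 5
SW30 - SW29 - SW6 - SW17: 4+2+3 = 9
Cheapest is SW30 - SW18 - SW17 at 4.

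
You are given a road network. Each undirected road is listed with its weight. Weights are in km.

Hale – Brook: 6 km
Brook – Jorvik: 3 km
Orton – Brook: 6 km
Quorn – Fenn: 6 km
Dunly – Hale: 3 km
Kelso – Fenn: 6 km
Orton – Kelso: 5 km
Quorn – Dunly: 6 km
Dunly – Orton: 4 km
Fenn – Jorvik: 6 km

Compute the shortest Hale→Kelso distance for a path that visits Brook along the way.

17 km

Shortest Hale→Brook: Hale → Brook = 6
Shortest Brook→Kelso: Brook → Orton → Kelso = 11
Total via Brook: 6 + 11 = 17 km.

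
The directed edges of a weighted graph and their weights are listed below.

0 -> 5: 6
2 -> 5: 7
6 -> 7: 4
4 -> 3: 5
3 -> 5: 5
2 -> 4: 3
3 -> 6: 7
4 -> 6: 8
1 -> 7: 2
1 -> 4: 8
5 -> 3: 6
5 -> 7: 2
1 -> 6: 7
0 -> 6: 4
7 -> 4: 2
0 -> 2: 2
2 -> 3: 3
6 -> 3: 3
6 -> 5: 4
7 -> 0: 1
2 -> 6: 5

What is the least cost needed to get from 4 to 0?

13

Compare a few routes:
4 - 6 - 7 - 0: 8+4+1 = 13
4 - 3 - 6 - 7 - 0: 5+7+4+1 = 17
4 - 6 - 5 - 7 - 0: 8+4+2+1 = 15
Cheapest is 4 - 6 - 7 - 0 at 13.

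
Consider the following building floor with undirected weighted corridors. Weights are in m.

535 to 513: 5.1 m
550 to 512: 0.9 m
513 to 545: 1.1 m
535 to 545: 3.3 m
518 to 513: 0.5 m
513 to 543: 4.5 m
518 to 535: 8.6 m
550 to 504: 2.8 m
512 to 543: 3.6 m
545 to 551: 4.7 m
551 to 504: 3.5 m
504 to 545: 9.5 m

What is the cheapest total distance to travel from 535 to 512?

Enumerating some paths:
535 → 545 → 551 → 504 → 550 → 512: 3.3+4.7+3.5+2.8+0.9 = 15.2
535 → 513 → 543 → 512: 5.1+4.5+3.6 = 13.2
535 → 545 → 513 → 543 → 512: 3.3+1.1+4.5+3.6 = 12.5
535 → 545 → 504 → 550 → 512: 3.3+9.5+2.8+0.9 = 16.5
Cheapest is 535 → 545 → 513 → 543 → 512 at 12.5 m.

12.5 m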